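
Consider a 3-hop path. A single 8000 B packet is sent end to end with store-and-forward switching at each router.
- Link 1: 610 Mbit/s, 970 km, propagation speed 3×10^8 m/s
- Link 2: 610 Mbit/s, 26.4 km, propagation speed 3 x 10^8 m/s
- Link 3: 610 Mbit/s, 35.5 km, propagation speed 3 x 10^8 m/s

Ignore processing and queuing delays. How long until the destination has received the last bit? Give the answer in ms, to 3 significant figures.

L = 8000 × 8 = 64000 bits.
Transmission delay per hop = L/R = 64000/610000000 = 0.104918 ms; 3 hops → 0.314754 ms.
Propagation delays (d/s per hop): 3.23333, 0.088, 0.118333 ms; sum = 3.43967 ms.
End-to-end = 3.75 ms.

3.75 ms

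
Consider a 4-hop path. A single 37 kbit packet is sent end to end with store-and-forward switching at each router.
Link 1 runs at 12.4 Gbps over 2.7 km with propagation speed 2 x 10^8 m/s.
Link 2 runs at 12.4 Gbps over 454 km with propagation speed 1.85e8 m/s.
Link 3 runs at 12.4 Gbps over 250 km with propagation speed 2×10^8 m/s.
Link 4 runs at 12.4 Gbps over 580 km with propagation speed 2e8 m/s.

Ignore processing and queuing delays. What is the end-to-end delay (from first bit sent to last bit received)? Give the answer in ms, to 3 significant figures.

6.63 ms

L = 37000 bits.
Transmission delay per hop = L/R = 37000/12400000000 = 0.00298387 ms; 4 hops → 0.0119355 ms.
Propagation delays (d/s per hop): 0.0135, 2.45405, 1.25, 2.9 ms; sum = 6.61755 ms.
End-to-end = 6.63 ms.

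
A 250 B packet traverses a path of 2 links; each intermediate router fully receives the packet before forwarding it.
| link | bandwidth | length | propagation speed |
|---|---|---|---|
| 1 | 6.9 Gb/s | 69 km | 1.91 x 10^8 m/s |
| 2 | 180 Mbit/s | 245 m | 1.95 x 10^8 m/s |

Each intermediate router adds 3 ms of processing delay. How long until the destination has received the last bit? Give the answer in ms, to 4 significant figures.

L = 250 × 8 = 2000 bits.
Transmission delays (L/R per hop): 0.000289855, 0.0111111 ms; sum = 0.011401 ms.
Propagation delays (d/s per hop): 0.361257, 0.00125641 ms; sum = 0.362513 ms.
Processing at 1 router(s): 1 × 3 ms = 3 ms.
End-to-end = 3.374 ms.

3.374 ms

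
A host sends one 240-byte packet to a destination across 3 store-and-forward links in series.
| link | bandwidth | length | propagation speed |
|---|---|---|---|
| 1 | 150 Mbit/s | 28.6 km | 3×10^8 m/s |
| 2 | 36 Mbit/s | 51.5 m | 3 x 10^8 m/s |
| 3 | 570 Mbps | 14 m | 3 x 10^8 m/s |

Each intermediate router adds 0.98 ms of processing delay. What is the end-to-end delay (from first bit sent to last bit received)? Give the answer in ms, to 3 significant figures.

L = 240 × 8 = 1920 bits.
Transmission delays (L/R per hop): 0.0128, 0.0533333, 0.00336842 ms; sum = 0.0695018 ms.
Propagation delays (d/s per hop): 0.0953333, 0.000171667, 4.66667e-05 ms; sum = 0.0955517 ms.
Processing at 2 router(s): 2 × 0.98 ms = 1.96 ms.
End-to-end = 2.13 ms.

2.13 ms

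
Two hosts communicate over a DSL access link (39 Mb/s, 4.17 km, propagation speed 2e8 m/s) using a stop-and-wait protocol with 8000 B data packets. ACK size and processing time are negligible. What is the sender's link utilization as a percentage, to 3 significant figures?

t_tx = L/R = 64000/39000000 = 0.00164103 s.
t_prop = 4170/200000000 = 2.085e-05 s; RTT = 4.17e-05 s.
Cycle = t_tx + RTT = 0.00168273 s.
Utilization = t_tx / cycle = 0.00164103/0.00168273 = 97.5 %.

97.5 %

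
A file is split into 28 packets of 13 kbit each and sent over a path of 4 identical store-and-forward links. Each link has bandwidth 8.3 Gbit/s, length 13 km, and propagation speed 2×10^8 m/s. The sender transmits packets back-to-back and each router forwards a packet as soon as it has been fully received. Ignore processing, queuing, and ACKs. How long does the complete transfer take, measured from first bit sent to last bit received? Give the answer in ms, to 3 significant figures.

0.309 ms

Per-hop transmission t_tx = L/R = 13000/8.3e+09 = 0.00156627 ms.
Per-hop propagation t_prop = 13000/200000000 = 0.065 ms.
Pipeline fill: first packet needs 4·t_tx to clear all hops; remaining 27 packets each add one t_tx.
Total = (4+28-1)·t_tx + 4·t_prop = 31·0.00156627 + 4·0.065 = 0.309 ms.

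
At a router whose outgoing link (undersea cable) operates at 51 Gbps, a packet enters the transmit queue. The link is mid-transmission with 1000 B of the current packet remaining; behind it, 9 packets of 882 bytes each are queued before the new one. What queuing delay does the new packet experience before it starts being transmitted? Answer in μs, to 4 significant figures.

1.402 μs

Each queued packet: L/R = 7056/51000000000 = 0.138353 μs.
9 queued → 1.24518 μs.
Plus remaining 8000 bits of current packet: 0.156863 μs.
Queuing delay = 1.402 μs.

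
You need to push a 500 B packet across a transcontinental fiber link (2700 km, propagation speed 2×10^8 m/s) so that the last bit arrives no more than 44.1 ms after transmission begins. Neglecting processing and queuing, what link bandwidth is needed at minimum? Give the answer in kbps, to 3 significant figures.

L = 4000 bits.
Propagation delay = 2700000 / 200000000 = 13.5 ms.
Transmission budget = 44.1 − 13.5 = 30.6 ms.
R ≥ L / t_tx = 4000 bits / 0.0306 s = 131 kbps.

131 kbps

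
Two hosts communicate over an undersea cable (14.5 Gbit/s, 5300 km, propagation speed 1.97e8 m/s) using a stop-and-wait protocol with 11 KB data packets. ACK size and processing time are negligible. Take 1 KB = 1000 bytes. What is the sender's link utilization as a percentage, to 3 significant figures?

0.0113 %

t_tx = L/R = 88000/14500000000 = 6.06897e-06 s.
t_prop = 5300000/197000000 = 0.0269036 s; RTT = 0.0538071 s.
Cycle = t_tx + RTT = 0.0538132 s.
Utilization = t_tx / cycle = 6.06897e-06/0.0538132 = 0.0113 %.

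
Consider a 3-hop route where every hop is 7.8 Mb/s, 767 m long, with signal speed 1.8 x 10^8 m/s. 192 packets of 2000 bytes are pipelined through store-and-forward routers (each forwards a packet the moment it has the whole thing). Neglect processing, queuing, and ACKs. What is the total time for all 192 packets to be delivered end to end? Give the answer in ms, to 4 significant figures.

Per-hop transmission t_tx = L/R = 16000/7800000 = 2.05128 ms.
Per-hop propagation t_prop = 767/180000000 = 0.00426111 ms.
Pipeline fill: first packet needs 3·t_tx to clear all hops; remaining 191 packets each add one t_tx.
Total = (3+192-1)·t_tx + 3·t_prop = 194·2.05128 + 3·0.00426111 = 398.0 ms.

398.0 ms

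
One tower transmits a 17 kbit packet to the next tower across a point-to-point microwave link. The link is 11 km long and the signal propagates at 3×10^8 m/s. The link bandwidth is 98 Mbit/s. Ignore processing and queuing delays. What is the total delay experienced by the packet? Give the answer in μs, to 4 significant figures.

210.1 μs

L = 17000 bits.
Transmission delay = L/R = 17000 / 98000000 = 173.469 μs.
Propagation delay = d/s = 11000 m / 300000000 m/s = 36.6667 μs.
Total = 210.1 μs.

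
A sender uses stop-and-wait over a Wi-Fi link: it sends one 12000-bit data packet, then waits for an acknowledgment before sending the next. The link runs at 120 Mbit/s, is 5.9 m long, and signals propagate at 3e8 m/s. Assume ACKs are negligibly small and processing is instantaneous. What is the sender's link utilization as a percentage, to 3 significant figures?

100 %

t_tx = L/R = 12000/120000000 = 0.0001 s.
t_prop = 5.9/300000000 = 1.96667e-08 s; RTT = 3.93333e-08 s.
Cycle = t_tx + RTT = 0.000100039 s.
Utilization = t_tx / cycle = 0.0001/0.000100039 = 100 %.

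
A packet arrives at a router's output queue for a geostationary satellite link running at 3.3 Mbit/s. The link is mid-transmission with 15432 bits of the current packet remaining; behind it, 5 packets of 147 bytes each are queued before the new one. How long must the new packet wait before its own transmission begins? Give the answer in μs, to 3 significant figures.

Each queued packet: L/R = 1176/3300000 = 356.364 μs.
5 queued → 1781.82 μs.
Plus remaining 15432 bits of current packet: 4676.36 μs.
Queuing delay = 6460 μs.

6460 μs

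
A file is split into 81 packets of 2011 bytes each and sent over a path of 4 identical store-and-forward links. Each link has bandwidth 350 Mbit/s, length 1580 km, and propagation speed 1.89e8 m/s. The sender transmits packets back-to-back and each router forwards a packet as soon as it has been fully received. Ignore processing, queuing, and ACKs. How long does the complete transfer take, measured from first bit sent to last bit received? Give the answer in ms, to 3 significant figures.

Per-hop transmission t_tx = L/R = 16088/350000000 = 0.0459657 ms.
Per-hop propagation t_prop = 1580000/189000000 = 8.35979 ms.
Pipeline fill: first packet needs 4·t_tx to clear all hops; remaining 80 packets each add one t_tx.
Total = (4+81-1)·t_tx + 4·t_prop = 84·0.0459657 + 4·8.35979 = 37.3 ms.

37.3 ms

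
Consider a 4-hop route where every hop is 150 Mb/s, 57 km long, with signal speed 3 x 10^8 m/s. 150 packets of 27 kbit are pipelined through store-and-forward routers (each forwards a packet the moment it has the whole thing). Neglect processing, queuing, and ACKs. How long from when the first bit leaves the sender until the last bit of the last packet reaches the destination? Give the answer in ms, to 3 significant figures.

28.3 ms

Per-hop transmission t_tx = L/R = 27000/150000000 = 0.18 ms.
Per-hop propagation t_prop = 57000/300000000 = 0.19 ms.
Pipeline fill: first packet needs 4·t_tx to clear all hops; remaining 149 packets each add one t_tx.
Total = (4+150-1)·t_tx + 4·t_prop = 153·0.18 + 4·0.19 = 28.3 ms.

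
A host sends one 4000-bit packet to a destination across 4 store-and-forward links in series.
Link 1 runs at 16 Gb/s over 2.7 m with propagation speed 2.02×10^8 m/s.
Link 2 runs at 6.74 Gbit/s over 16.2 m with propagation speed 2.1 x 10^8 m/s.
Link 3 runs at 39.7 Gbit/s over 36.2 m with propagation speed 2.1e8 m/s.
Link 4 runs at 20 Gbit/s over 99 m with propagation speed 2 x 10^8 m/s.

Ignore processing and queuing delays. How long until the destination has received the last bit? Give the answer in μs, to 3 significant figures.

Transmission delays (L/R per hop): 0.25, 0.593472, 0.100756, 0.2 μs; sum = 1.14423 μs.
Propagation delays (d/s per hop): 0.0133663, 0.0771429, 0.172381, 0.495 μs; sum = 0.75789 μs.
End-to-end = 1.90 μs.

1.90 μs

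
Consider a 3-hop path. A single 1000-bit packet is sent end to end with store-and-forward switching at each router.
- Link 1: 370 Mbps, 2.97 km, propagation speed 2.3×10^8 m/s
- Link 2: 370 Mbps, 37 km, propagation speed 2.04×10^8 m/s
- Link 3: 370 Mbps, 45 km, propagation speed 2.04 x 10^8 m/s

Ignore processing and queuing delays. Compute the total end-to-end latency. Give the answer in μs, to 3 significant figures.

423 μs

Transmission delay per hop = L/R = 1000/370000000 = 2.7027 μs; 3 hops → 8.10811 μs.
Propagation delays (d/s per hop): 12.913, 181.373, 220.588 μs; sum = 414.874 μs.
End-to-end = 423 μs.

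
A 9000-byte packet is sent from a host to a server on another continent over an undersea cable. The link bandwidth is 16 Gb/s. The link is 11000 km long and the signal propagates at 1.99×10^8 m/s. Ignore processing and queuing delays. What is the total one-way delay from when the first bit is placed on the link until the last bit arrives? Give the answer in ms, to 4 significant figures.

55.28 ms

L = 9000 × 8 = 72000 bits.
Transmission delay = L/R = 72000 / 16000000000 = 0.0045 ms.
Propagation delay = d/s = 11000000 m / 199000000 m/s = 55.2764 ms.
Total = 55.28 ms.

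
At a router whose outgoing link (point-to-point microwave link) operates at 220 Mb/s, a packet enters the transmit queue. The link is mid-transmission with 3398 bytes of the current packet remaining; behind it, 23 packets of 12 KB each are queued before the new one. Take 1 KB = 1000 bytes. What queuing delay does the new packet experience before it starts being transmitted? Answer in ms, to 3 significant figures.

10.2 ms

Each queued packet: L/R = 96000/220000000 = 0.436364 ms.
23 queued → 10.0364 ms.
Plus remaining 27184 bits of current packet: 0.123564 ms.
Queuing delay = 10.2 ms.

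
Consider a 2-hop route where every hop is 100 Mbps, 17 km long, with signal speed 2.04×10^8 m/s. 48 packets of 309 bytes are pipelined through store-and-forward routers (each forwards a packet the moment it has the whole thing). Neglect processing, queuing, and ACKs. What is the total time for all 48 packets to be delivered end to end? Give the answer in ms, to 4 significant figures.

1.378 ms

Per-hop transmission t_tx = L/R = 2472/100000000 = 0.02472 ms.
Per-hop propagation t_prop = 17000/204000000 = 0.0833333 ms.
Pipeline fill: first packet needs 2·t_tx to clear all hops; remaining 47 packets each add one t_tx.
Total = (2+48-1)·t_tx + 2·t_prop = 49·0.02472 + 2·0.0833333 = 1.378 ms.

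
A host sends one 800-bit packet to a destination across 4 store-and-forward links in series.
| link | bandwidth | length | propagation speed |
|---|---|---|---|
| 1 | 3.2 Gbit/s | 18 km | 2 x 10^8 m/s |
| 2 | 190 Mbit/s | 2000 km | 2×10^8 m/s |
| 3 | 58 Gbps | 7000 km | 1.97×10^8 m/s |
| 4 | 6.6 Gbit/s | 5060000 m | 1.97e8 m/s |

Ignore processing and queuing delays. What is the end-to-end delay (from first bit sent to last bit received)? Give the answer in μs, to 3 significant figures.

71300 μs

Transmission delays (L/R per hop): 0.25, 4.21053, 0.0137931, 0.121212 μs; sum = 4.59553 μs.
Propagation delays (d/s per hop): 90, 10000, 35533, 25685.3 μs; sum = 71308.3 μs.
End-to-end = 71300 μs.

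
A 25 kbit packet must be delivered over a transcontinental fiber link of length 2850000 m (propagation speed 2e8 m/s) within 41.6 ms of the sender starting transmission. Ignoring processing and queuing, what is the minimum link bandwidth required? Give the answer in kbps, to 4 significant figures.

Propagation delay = 2850000 / 200000000 = 14.25 ms.
Transmission budget = 41.6 − 14.25 = 27.35 ms.
R ≥ L / t_tx = 25000 bits / 0.02735 s = 914.1 kbps.

914.1 kbps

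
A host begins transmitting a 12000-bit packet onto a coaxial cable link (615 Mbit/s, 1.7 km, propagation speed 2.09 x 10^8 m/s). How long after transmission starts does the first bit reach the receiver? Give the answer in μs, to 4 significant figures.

First bit experiences only propagation delay: d/s = 1700/209000000 = 8.134 μs.

8.134 μs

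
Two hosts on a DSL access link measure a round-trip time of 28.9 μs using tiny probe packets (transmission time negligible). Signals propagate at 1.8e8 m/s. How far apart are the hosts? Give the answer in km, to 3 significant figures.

2.60 km

One-way propagation = RTT/2 = 14.45 μs.
d = s × t = 180000000 × 1.445e-05 = 2.60 km.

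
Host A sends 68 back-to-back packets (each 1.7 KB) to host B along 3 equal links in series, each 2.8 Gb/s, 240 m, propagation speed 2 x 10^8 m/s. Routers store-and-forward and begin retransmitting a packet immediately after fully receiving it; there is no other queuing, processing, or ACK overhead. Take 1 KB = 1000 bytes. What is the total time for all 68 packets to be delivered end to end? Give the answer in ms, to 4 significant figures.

0.3436 ms

Per-hop transmission t_tx = L/R = 13600/2800000000 = 0.00485714 ms.
Per-hop propagation t_prop = 240/200000000 = 0.0012 ms.
Pipeline fill: first packet needs 3·t_tx to clear all hops; remaining 67 packets each add one t_tx.
Total = (3+68-1)·t_tx + 3·t_prop = 70·0.00485714 + 3·0.0012 = 0.3436 ms.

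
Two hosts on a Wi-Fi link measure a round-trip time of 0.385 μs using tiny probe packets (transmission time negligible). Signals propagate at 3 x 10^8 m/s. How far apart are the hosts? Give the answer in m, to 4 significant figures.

One-way propagation = RTT/2 = 0.1925 μs.
d = s × t = 300000000 × 1.925e-07 = 57.75 m.

57.75 m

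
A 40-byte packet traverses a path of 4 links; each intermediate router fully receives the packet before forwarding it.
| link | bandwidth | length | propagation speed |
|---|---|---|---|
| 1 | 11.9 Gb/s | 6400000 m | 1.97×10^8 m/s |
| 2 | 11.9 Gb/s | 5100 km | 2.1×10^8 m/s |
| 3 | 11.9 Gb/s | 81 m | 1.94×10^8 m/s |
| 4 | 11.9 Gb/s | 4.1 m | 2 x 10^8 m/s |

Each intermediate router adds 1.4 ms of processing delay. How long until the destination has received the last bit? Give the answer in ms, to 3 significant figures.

L = 40 × 8 = 320 bits.
Transmission delay per hop = L/R = 320/11900000000 = 2.68908e-05 ms; 4 hops → 0.000107563 ms.
Propagation delays (d/s per hop): 32.4873, 24.2857, 0.000417526, 2.05e-05 ms; sum = 56.7735 ms.
Processing at 3 router(s): 3 × 1.4 ms = 4.2 ms.
End-to-end = 61.0 ms.

61.0 ms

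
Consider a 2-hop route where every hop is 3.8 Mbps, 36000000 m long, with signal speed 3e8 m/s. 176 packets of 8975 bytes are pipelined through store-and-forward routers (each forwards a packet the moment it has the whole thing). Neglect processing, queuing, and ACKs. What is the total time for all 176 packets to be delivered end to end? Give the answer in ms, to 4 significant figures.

3584 ms

Per-hop transmission t_tx = L/R = 71800/3800000 = 18.8947 ms.
Per-hop propagation t_prop = 36000000/300000000 = 120 ms.
Pipeline fill: first packet needs 2·t_tx to clear all hops; remaining 175 packets each add one t_tx.
Total = (2+176-1)·t_tx + 2·t_prop = 177·18.8947 + 2·120 = 3584 ms.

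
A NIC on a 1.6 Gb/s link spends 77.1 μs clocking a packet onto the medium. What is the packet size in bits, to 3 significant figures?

123000 bits

L = R × t_tx = 1600000000 b/s × 7.71e-05 s = 123360 bits.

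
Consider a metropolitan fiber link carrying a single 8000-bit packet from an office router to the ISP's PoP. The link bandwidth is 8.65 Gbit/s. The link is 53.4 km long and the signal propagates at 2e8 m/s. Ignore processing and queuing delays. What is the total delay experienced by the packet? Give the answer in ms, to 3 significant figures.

0.268 ms

Transmission delay = L/R = 8000 / 8650000000 = 0.000924855 ms.
Propagation delay = d/s = 53400 m / 200000000 m/s = 0.267 ms.
Total = 0.268 ms.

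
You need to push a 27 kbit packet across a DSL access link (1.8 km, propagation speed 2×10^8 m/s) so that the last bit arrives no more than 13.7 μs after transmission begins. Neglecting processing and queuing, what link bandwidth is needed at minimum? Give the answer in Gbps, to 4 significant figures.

5.745 Gbps

Propagation delay = 1800 / 200000000 = 9 μs.
Transmission budget = 13.7 − 9 = 4.7 μs.
R ≥ L / t_tx = 27000 bits / 4.7e-06 s = 5.745 Gbps.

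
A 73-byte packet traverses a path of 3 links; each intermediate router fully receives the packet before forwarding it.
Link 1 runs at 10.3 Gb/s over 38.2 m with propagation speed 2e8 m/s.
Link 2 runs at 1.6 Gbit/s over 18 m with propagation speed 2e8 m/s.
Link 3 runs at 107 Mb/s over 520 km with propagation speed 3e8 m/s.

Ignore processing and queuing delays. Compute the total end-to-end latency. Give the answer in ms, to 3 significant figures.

L = 73 × 8 = 584 bits.
Transmission delays (L/R per hop): 5.6699e-05, 0.000365, 0.00545794 ms; sum = 0.00587964 ms.
Propagation delays (d/s per hop): 0.000191, 9e-05, 1.73333 ms; sum = 1.73361 ms.
End-to-end = 1.74 ms.

1.74 ms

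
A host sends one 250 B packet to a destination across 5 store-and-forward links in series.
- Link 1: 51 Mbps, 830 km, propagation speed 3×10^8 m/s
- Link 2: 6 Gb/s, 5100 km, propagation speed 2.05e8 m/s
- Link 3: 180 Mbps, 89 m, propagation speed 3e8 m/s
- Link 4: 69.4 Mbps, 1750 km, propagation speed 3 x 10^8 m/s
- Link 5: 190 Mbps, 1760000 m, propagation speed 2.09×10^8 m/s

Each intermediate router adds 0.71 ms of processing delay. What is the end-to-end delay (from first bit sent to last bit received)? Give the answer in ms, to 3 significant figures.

L = 250 × 8 = 2000 bits.
Transmission delays (L/R per hop): 0.0392157, 0.000333333, 0.0111111, 0.0288184, 0.0105263 ms; sum = 0.0900049 ms.
Propagation delays (d/s per hop): 2.76667, 24.878, 0.000296667, 5.83333, 8.42105 ms; sum = 41.8994 ms.
Processing at 4 router(s): 4 × 0.71 ms = 2.84 ms.
End-to-end = 44.8 ms.

44.8 ms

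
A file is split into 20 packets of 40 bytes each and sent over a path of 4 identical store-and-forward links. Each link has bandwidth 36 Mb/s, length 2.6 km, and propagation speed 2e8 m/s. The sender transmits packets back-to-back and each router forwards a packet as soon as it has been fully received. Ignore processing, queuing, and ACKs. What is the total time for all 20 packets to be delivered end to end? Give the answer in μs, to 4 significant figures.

Per-hop transmission t_tx = L/R = 320/36000000 = 8.88889 μs.
Per-hop propagation t_prop = 2600/200000000 = 13 μs.
Pipeline fill: first packet needs 4·t_tx to clear all hops; remaining 19 packets each add one t_tx.
Total = (4+20-1)·t_tx + 4·t_prop = 23·8.88889 + 4·13 = 256.4 μs.

256.4 μs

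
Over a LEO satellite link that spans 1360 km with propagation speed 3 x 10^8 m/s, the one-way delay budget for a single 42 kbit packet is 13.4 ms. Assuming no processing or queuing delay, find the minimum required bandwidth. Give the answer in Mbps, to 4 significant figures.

4.737 Mbps

Propagation delay = 1360000 / 300000000 = 4.53333 ms.
Transmission budget = 13.4 − 4.53333 = 8.86667 ms.
R ≥ L / t_tx = 42000 bits / 0.00886667 s = 4.737 Mbps.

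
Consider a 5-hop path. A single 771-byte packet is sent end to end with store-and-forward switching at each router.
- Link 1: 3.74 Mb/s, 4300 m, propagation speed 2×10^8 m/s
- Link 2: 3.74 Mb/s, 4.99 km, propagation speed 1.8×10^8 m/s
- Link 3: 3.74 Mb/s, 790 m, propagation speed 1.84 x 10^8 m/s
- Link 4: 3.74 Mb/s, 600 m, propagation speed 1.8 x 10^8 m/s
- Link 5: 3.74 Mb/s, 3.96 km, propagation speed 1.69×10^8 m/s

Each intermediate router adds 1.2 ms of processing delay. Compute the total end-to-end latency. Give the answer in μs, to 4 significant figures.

13130 μs

L = 771 × 8 = 6168 bits.
Transmission delay per hop = L/R = 6168/3740000 = 1649.2 μs; 5 hops → 8245.99 μs.
Propagation delays (d/s per hop): 21.5, 27.7222, 4.29348, 3.33333, 23.432 μs; sum = 80.281 μs.
Processing at 4 router(s): 4 × 1.2 ms = 4800 μs.
End-to-end = 13130 μs.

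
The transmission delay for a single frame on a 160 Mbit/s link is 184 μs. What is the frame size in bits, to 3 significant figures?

L = R × t_tx = 160000000 b/s × 0.000184 s = 29440 bits.

29400 bits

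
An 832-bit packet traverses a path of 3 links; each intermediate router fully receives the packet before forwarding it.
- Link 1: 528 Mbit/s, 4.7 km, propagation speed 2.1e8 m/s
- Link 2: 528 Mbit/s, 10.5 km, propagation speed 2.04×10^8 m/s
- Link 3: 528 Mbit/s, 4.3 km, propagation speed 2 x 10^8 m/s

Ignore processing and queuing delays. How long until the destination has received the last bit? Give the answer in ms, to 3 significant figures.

0.100 ms

Transmission delay per hop = L/R = 832/528000000 = 0.00157576 ms; 3 hops → 0.00472727 ms.
Propagation delays (d/s per hop): 0.022381, 0.0514706, 0.0215 ms; sum = 0.0953515 ms.
End-to-end = 0.100 ms.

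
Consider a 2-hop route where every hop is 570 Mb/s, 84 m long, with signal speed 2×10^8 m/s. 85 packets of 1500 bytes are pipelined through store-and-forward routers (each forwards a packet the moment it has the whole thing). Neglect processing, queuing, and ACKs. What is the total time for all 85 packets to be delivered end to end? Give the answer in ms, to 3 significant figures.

1.81 ms

Per-hop transmission t_tx = L/R = 12000/570000000 = 0.0210526 ms.
Per-hop propagation t_prop = 84/200000000 = 0.00042 ms.
Pipeline fill: first packet needs 2·t_tx to clear all hops; remaining 84 packets each add one t_tx.
Total = (2+85-1)·t_tx + 2·t_prop = 86·0.0210526 + 2·0.00042 = 1.81 ms.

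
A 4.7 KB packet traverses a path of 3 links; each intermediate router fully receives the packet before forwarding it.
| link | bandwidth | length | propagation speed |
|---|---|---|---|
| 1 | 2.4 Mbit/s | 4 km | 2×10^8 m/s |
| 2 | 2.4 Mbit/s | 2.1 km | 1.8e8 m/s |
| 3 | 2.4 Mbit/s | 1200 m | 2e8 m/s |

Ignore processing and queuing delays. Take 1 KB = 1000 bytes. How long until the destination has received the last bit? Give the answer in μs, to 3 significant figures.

47000 μs

L = 37600 bits.
Transmission delay per hop = L/R = 37600/2400000 = 15666.7 μs; 3 hops → 47000 μs.
Propagation delays (d/s per hop): 20, 11.6667, 6 μs; sum = 37.6667 μs.
End-to-end = 47000 μs.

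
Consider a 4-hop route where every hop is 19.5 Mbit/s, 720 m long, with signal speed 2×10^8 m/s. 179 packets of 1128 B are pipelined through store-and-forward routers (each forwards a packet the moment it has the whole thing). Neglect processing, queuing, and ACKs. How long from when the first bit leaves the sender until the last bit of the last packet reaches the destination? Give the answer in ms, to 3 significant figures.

Per-hop transmission t_tx = L/R = 9024/19500000 = 0.462769 ms.
Per-hop propagation t_prop = 720/200000000 = 0.0036 ms.
Pipeline fill: first packet needs 4·t_tx to clear all hops; remaining 178 packets each add one t_tx.
Total = (4+179-1)·t_tx + 4·t_prop = 182·0.462769 + 4·0.0036 = 84.2 ms.

84.2 ms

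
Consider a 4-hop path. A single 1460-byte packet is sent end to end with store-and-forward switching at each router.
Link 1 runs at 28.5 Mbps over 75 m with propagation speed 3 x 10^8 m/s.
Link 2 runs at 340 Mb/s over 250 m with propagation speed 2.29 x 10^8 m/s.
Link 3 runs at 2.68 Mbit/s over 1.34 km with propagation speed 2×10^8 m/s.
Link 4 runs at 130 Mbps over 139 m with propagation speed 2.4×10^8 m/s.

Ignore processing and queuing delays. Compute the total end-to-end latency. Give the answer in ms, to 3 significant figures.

4.90 ms

L = 1460 × 8 = 11680 bits.
Transmission delays (L/R per hop): 0.409825, 0.0343529, 4.35821, 0.0898462 ms; sum = 4.89223 ms.
Propagation delays (d/s per hop): 0.00025, 0.0010917, 0.0067, 0.000579167 ms; sum = 0.00862087 ms.
End-to-end = 4.90 ms.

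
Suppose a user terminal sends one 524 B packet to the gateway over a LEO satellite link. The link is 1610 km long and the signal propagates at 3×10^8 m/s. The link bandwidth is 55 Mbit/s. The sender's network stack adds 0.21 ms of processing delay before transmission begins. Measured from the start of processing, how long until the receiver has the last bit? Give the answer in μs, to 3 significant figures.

L = 524 × 8 = 4192 bits.
Transmission delay = L/R = 4192 / 55000000 = 76.2182 μs.
Propagation delay = d/s = 1610000 m / 300000000 m/s = 5366.67 μs.
Plus processing delay 0.21 ms = 210 μs.
Total = 5650 μs.

5650 μs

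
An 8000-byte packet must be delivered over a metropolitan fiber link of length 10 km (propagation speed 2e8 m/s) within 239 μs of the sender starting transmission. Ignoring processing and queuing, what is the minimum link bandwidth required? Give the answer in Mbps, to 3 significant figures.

L = 64000 bits.
Propagation delay = 10000 / 200000000 = 50 μs.
Transmission budget = 239 − 50 = 189 μs.
R ≥ L / t_tx = 64000 bits / 0.000189 s = 339 Mbps.

339 Mbps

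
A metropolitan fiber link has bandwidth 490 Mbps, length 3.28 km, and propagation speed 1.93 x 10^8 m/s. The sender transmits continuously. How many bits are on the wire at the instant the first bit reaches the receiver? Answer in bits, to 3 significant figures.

Propagation delay = 3280 / 193000000 = 1.69948e-05 s.
BDP = R × t_prop = 490000000 × 1.69948e-05 = 8327.46 bits.

8330 bits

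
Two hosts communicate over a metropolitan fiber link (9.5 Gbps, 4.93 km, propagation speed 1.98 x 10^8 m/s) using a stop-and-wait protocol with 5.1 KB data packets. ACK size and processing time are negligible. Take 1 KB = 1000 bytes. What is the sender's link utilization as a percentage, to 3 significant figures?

7.94 %

t_tx = L/R = 40800/9500000000 = 4.29474e-06 s.
t_prop = 4930/198000000 = 2.4899e-05 s; RTT = 4.9798e-05 s.
Cycle = t_tx + RTT = 5.40927e-05 s.
Utilization = t_tx / cycle = 4.29474e-06/5.40927e-05 = 7.94 %.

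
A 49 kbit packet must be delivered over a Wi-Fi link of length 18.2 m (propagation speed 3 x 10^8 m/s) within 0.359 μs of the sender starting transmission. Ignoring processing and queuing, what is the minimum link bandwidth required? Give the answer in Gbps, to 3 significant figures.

Propagation delay = 18.2 / 300000000 = 0.0606667 μs.
Transmission budget = 0.359 − 0.0606667 = 0.298333 μs.
R ≥ L / t_tx = 49000 bits / 2.98333e-07 s = 164 Gbps.

164 Gbps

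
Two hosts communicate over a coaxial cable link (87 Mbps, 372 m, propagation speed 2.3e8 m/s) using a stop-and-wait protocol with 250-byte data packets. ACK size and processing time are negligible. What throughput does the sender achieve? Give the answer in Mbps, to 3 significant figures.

76.3 Mbps

t_tx = L/R = 2000/87000000 = 2.29885e-05 s.
t_prop = 372/2.3e+08 = 1.61739e-06 s; RTT = 3.23478e-06 s.
Cycle = t_tx + RTT = 2.62233e-05 s.
Throughput = L / cycle = 2000 / 2.62233e-05 = 76.3 Mbps.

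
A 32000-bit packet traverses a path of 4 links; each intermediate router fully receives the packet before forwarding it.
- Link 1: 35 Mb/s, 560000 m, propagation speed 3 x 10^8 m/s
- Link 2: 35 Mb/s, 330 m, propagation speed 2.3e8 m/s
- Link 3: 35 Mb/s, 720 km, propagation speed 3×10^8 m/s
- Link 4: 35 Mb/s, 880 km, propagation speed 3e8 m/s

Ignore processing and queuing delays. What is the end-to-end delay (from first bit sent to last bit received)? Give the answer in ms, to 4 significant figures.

10.86 ms

Transmission delay per hop = L/R = 32000/35000000 = 0.914286 ms; 4 hops → 3.65714 ms.
Propagation delays (d/s per hop): 1.86667, 0.00143478, 2.4, 2.93333 ms; sum = 7.20143 ms.
End-to-end = 10.86 ms.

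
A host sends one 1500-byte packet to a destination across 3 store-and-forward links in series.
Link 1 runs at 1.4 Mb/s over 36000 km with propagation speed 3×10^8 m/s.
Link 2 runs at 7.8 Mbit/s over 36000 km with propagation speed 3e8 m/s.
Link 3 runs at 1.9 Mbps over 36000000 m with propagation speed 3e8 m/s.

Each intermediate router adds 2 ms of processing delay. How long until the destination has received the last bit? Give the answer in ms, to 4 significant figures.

L = 1500 × 8 = 12000 bits.
Transmission delays (L/R per hop): 8.57143, 1.53846, 6.31579 ms; sum = 16.4257 ms.
Propagation delays (d/s per hop): 120, 120, 120 ms; sum = 360 ms.
Processing at 2 router(s): 2 × 2 ms = 4 ms.
End-to-end = 380.4 ms.

380.4 ms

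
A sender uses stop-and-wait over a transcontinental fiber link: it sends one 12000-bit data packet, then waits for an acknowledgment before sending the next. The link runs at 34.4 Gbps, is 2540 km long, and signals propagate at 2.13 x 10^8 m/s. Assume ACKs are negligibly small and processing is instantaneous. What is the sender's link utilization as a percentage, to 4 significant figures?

t_tx = L/R = 12000/34400000000 = 3.48837e-07 s.
t_prop = 2540000/213000000 = 0.0119249 s; RTT = 0.0238498 s.
Cycle = t_tx + RTT = 0.0238501 s.
Utilization = t_tx / cycle = 3.48837e-07/0.0238501 = 0.001463 %.

0.001463 %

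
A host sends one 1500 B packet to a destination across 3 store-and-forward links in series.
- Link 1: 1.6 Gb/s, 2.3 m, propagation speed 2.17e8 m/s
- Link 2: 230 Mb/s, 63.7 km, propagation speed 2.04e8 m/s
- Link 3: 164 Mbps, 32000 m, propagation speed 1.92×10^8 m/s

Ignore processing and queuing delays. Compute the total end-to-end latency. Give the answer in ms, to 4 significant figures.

0.6118 ms

L = 1500 × 8 = 12000 bits.
Transmission delays (L/R per hop): 0.0075, 0.0521739, 0.0731707 ms; sum = 0.132845 ms.
Propagation delays (d/s per hop): 1.05991e-05, 0.312255, 0.166667 ms; sum = 0.478932 ms.
End-to-end = 0.6118 ms.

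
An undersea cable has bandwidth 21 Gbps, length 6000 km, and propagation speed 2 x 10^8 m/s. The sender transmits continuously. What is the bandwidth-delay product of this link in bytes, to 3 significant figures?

Propagation delay = 6000000 / 200000000 = 0.03 s.
BDP = R × t_prop = 21000000000 × 0.03 = 630000000 bits.
In bytes: 630000000/8 = 78800000 bytes.

78800000 bytes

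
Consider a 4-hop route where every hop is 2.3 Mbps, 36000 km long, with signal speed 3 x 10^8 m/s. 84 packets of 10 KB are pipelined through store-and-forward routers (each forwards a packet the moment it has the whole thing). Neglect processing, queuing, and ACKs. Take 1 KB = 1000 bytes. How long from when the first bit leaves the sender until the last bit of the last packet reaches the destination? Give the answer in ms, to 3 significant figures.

Per-hop transmission t_tx = L/R = 80000/2300000 = 34.7826 ms.
Per-hop propagation t_prop = 36000000/300000000 = 120 ms.
Pipeline fill: first packet needs 4·t_tx to clear all hops; remaining 83 packets each add one t_tx.
Total = (4+84-1)·t_tx + 4·t_prop = 87·34.7826 + 4·120 = 3510 ms.

3510 ms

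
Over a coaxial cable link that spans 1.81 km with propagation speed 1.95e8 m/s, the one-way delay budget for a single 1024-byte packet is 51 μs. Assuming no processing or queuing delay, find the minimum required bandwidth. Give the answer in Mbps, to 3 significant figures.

L = 8192 bits.
Propagation delay = 1810 / 195000000 = 9.28205 μs.
Transmission budget = 51 − 9.28205 = 41.7179 μs.
R ≥ L / t_tx = 8192 bits / 4.17179e-05 s = 196 Mbps.

196 Mbps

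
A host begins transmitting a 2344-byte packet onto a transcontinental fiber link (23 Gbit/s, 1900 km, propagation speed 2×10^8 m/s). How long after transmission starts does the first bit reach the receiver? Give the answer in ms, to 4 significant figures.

9.500 ms

First bit experiences only propagation delay: d/s = 1900000/200000000 = 9.500 ms.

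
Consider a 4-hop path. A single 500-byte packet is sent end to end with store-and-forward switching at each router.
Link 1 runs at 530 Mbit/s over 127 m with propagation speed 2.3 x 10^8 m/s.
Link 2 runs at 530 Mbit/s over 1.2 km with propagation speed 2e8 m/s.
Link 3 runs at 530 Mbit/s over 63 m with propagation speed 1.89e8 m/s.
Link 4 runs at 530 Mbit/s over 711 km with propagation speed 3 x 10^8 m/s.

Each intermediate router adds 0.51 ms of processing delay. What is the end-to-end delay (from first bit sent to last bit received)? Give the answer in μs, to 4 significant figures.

3937 μs

L = 500 × 8 = 4000 bits.
Transmission delay per hop = L/R = 4000/530000000 = 7.54717 μs; 4 hops → 30.1887 μs.
Propagation delays (d/s per hop): 0.552174, 6, 0.333333, 2370 μs; sum = 2376.89 μs.
Processing at 3 router(s): 3 × 0.51 ms = 1530 μs.
End-to-end = 3937 μs.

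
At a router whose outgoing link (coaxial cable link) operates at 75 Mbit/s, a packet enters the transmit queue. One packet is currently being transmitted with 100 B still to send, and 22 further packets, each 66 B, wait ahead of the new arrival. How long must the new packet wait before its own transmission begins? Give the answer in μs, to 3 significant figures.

Each queued packet: L/R = 528/75000000 = 7.04 μs.
22 queued → 154.88 μs.
Plus remaining 800 bits of current packet: 10.6667 μs.
Queuing delay = 166 μs.

166 μs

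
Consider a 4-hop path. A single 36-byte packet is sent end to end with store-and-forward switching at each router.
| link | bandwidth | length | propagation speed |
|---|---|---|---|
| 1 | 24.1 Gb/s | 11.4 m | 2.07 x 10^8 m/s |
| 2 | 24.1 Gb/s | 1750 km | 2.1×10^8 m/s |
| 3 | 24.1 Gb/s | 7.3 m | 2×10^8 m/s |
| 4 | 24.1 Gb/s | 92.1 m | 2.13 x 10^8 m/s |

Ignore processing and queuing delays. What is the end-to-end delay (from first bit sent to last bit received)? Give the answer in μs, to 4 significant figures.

8334 μs

L = 36 × 8 = 288 bits.
Transmission delay per hop = L/R = 288/24100000000 = 0.0119502 μs; 4 hops → 0.0478008 μs.
Propagation delays (d/s per hop): 0.0550725, 8333.33, 0.0365, 0.432394 μs; sum = 8333.86 μs.
End-to-end = 8334 μs.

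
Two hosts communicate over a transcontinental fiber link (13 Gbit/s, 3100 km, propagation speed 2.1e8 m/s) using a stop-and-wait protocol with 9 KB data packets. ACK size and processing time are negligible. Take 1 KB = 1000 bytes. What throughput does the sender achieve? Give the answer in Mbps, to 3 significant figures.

t_tx = L/R = 72000/13000000000 = 5.53846e-06 s.
t_prop = 3100000/210000000 = 0.0147619 s; RTT = 0.0295238 s.
Cycle = t_tx + RTT = 0.0295293 s.
Throughput = L / cycle = 72000 / 0.0295293 = 2.44 Mbps.

2.44 Mbps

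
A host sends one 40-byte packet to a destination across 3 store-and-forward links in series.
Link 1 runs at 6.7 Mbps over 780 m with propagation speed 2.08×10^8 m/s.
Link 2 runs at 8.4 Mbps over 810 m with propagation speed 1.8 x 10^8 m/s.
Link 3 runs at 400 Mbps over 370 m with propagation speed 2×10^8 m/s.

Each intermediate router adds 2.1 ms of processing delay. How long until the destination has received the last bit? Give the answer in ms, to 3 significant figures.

L = 40 × 8 = 320 bits.
Transmission delays (L/R per hop): 0.0477612, 0.0380952, 0.0008 ms; sum = 0.0866564 ms.
Propagation delays (d/s per hop): 0.00375, 0.0045, 0.00185 ms; sum = 0.0101 ms.
Processing at 2 router(s): 2 × 2.1 ms = 4.2 ms.
End-to-end = 4.30 ms.

4.30 ms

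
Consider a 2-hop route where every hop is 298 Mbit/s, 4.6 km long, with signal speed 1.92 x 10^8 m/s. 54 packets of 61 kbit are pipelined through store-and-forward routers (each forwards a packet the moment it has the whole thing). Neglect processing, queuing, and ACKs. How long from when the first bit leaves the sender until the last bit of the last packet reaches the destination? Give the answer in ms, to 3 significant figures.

Per-hop transmission t_tx = L/R = 61000/298000000 = 0.204698 ms.
Per-hop propagation t_prop = 4600/192000000 = 0.0239583 ms.
Pipeline fill: first packet needs 2·t_tx to clear all hops; remaining 53 packets each add one t_tx.
Total = (2+54-1)·t_tx + 2·t_prop = 55·0.204698 + 2·0.0239583 = 11.3 ms.

11.3 ms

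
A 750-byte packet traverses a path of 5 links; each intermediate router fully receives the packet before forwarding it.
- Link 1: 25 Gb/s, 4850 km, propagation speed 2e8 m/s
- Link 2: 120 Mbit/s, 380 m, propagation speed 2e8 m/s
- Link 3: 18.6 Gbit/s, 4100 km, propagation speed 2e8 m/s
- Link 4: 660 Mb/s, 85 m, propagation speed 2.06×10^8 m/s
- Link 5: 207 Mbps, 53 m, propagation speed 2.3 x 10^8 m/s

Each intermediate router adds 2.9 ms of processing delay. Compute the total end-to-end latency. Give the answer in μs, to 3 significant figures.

56400 μs

L = 750 × 8 = 6000 bits.
Transmission delays (L/R per hop): 0.24, 50, 0.322581, 9.09091, 28.9855 μs; sum = 88.639 μs.
Propagation delays (d/s per hop): 24250, 1.9, 20500, 0.412621, 0.230435 μs; sum = 44752.5 μs.
Processing at 4 router(s): 4 × 2.9 ms = 11600 μs.
End-to-end = 56400 μs.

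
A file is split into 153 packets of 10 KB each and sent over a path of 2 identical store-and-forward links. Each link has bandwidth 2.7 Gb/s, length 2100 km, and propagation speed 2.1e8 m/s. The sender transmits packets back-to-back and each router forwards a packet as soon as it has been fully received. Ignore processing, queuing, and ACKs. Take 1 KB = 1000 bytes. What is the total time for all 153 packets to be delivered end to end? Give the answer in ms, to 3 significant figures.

24.6 ms

Per-hop transmission t_tx = L/R = 80000/2700000000 = 0.0296296 ms.
Per-hop propagation t_prop = 2100000/210000000 = 10 ms.
Pipeline fill: first packet needs 2·t_tx to clear all hops; remaining 152 packets each add one t_tx.
Total = (2+153-1)·t_tx + 2·t_prop = 154·0.0296296 + 2·10 = 24.6 ms.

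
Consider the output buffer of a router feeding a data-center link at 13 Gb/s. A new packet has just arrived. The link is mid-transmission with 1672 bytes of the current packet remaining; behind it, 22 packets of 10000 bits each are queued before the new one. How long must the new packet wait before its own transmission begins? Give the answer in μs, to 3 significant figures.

Each queued packet: L/R = 10000/13000000000 = 0.769231 μs.
22 queued → 16.9231 μs.
Plus remaining 13376 bits of current packet: 1.02892 μs.
Queuing delay = 18.0 μs.

18.0 μs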